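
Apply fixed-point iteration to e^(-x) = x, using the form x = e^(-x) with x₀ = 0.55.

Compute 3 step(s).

Equation: e^(-x) = x
Fixed-point form: x = e^(-x)
x₀ = 0.55

x_1 = g(0.550000) = 0.576950
x_2 = g(0.576950) = 0.561609
x_3 = g(0.561609) = 0.570291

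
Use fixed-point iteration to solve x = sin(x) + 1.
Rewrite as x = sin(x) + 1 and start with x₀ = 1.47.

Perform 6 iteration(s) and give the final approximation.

Equation: x = sin(x) + 1
Fixed-point form: x = sin(x) + 1
x₀ = 1.47

x_1 = g(1.470000) = 1.994924
x_2 = g(1.994924) = 1.911398
x_3 = g(1.911398) = 1.942554
x_4 = g(1.942554) = 1.931690
x_5 = g(1.931690) = 1.935582
x_6 = g(1.935582) = 1.934200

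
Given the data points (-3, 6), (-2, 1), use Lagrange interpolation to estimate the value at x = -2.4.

Lagrange interpolation formula:
P(x) = Σ yᵢ × Lᵢ(x)
where Lᵢ(x) = Π_{j≠i} (x - xⱼ)/(xᵢ - xⱼ)

L_0(-2.4) = (-2.4 - (-2))/(-3 - (-2)) = 0.400000
L_1(-2.4) = (-2.4 - (-3))/(-2 - (-3)) = 0.600000

P(-2.4) = 6×L_0(-2.4) + 1×L_1(-2.4)
P(-2.4) = 3.000000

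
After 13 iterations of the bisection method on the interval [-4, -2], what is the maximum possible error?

Bisection error bound: |error| ≤ (b-a)/2^n
|error| ≤ (-2 - (-4))/2^13 = 2/2^13
|error| ≤ 0.0002441406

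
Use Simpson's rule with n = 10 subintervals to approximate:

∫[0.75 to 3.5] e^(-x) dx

f(x) = e^(-x)
a = 0.75, b = 3.5, n = 10
h = (b - a)/n = 0.275000

Simpson's rule: (h/3)[f(x₀) + 4f(x₁) + 2f(x₂) + ... + f(xₙ)]

x_0 = 0.7500, f(x_0) = 0.472367, coefficient = 1
x_1 = 1.0250, f(x_1) = 0.358796, coefficient = 4
x_2 = 1.3000, f(x_2) = 0.272532, coefficient = 2
x_3 = 1.5750, f(x_3) = 0.207008, coefficient = 4
x_4 = 1.8500, f(x_4) = 0.157237, coefficient = 2
x_5 = 2.1250, f(x_5) = 0.119433, coefficient = 4
x_6 = 2.4000, f(x_6) = 0.090718, coefficient = 2
x_7 = 2.6750, f(x_7) = 0.068907, coefficient = 4
x_8 = 2.9500, f(x_8) = 0.052340, coefficient = 2
x_9 = 3.2250, f(x_9) = 0.039756, coefficient = 4
x_10 = 3.5000, f(x_10) = 0.030197, coefficient = 1

I ≈ (0.275000/3) × 4.823816 = 0.442183
Exact value: 0.442169
Error: 0.000014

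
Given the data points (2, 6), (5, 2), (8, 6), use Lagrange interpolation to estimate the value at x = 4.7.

Lagrange interpolation formula:
P(x) = Σ yᵢ × Lᵢ(x)
where Lᵢ(x) = Π_{j≠i} (x - xⱼ)/(xᵢ - xⱼ)

L_0(4.7) = (4.7 - 5)/(2 - 5) × (4.7 - 8)/(2 - 8) = 0.055000
L_1(4.7) = (4.7 - 2)/(5 - 2) × (4.7 - 8)/(5 - 8) = 0.990000
L_2(4.7) = (4.7 - 2)/(8 - 2) × (4.7 - 5)/(8 - 5) = -0.045000

P(4.7) = 6×L_0(4.7) + 2×L_1(4.7) + 6×L_2(4.7)
P(4.7) = 2.040000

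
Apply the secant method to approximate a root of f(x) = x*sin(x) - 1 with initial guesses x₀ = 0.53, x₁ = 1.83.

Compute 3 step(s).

f(x) = x*sin(x) - 1
x₀ = 0.53, x₁ = 1.83

Secant formula: x_{n+1} = x_n - f(x_n)(x_n - x_{n-1})/(f(x_n) - f(x_{n-1}))

Iteration 1:
  f(0.530000) = -0.732067
  f(1.830000) = 0.768868
  x_2 = 1.830000 - 0.768868×(1.830000 - 0.530000)/(0.768868 - (-0.732067))
       = 1.164063
Iteration 2:
  f(1.830000) = 0.768868
  f(1.164063) = 0.069097
  x_3 = 1.164063 - 0.069097×(1.164063 - 1.830000)/(0.069097 - 0.768868)
       = 1.098307
Iteration 3:
  f(1.164063) = 0.069097
  f(1.098307) = -0.022025
  x_4 = 1.098307 - (-0.022025)×(1.098307 - 1.164063)/(-0.022025 - 0.069097)
       = 1.114201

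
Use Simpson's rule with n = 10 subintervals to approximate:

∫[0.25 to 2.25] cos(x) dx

f(x) = cos(x)
a = 0.25, b = 2.25, n = 10
h = (b - a)/n = 0.200000

Simpson's rule: (h/3)[f(x₀) + 4f(x₁) + 2f(x₂) + ... + f(xₙ)]

x_0 = 0.2500, f(x_0) = 0.968912, coefficient = 1
x_1 = 0.4500, f(x_1) = 0.900447, coefficient = 4
x_2 = 0.6500, f(x_2) = 0.796084, coefficient = 2
x_3 = 0.8500, f(x_3) = 0.659983, coefficient = 4
x_4 = 1.0500, f(x_4) = 0.497571, coefficient = 2
x_5 = 1.2500, f(x_5) = 0.315322, coefficient = 4
x_6 = 1.4500, f(x_6) = 0.120503, coefficient = 2
x_7 = 1.6500, f(x_7) = -0.079121, coefficient = 4
x_8 = 1.8500, f(x_8) = -0.275590, coefficient = 2
x_9 = 2.0500, f(x_9) = -0.461073, coefficient = 4
x_10 = 2.2500, f(x_10) = -0.628174, coefficient = 1

I ≈ (0.200000/3) × 7.960110 = 0.530674
Exact value: 0.530669
Error: 0.000005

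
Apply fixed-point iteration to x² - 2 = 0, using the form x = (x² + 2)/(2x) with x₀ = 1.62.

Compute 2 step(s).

Equation: x² - 2 = 0
Fixed-point form: x = (x² + 2)/(2x)
x₀ = 1.62

x_1 = g(1.620000) = 1.427284
x_2 = g(1.427284) = 1.414273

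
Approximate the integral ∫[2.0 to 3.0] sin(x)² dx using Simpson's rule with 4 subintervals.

f(x) = sin(x)²
a = 2.0, b = 3.0, n = 4
h = (b - a)/n = 0.250000

Simpson's rule: (h/3)[f(x₀) + 4f(x₁) + 2f(x₂) + ... + f(xₙ)]

x_0 = 2.0000, f(x_0) = 0.826822, coefficient = 1
x_1 = 2.2500, f(x_1) = 0.605398, coefficient = 4
x_2 = 2.5000, f(x_2) = 0.358169, coefficient = 2
x_3 = 2.7500, f(x_3) = 0.145665, coefficient = 4
x_4 = 3.0000, f(x_4) = 0.019915, coefficient = 1

I ≈ (0.250000/3) × 4.567327 = 0.380611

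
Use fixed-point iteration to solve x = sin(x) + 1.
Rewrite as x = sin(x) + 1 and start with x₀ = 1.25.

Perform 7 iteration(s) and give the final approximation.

Equation: x = sin(x) + 1
Fixed-point form: x = sin(x) + 1
x₀ = 1.25

x_1 = g(1.250000) = 1.948985
x_2 = g(1.948985) = 1.929335
x_3 = g(1.929335) = 1.936411
x_4 = g(1.936411) = 1.933904
x_5 = g(1.933904) = 1.934797
x_6 = g(1.934797) = 1.934480
x_7 = g(1.934480) = 1.934593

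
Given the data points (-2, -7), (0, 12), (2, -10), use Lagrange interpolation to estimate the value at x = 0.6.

Lagrange interpolation formula:
P(x) = Σ yᵢ × Lᵢ(x)
where Lᵢ(x) = Π_{j≠i} (x - xⱼ)/(xᵢ - xⱼ)

L_0(0.6) = (0.6 - 0)/(-2 - 0) × (0.6 - 2)/(-2 - 2) = -0.105000
L_1(0.6) = (0.6 - (-2))/(0 - (-2)) × (0.6 - 2)/(0 - 2) = 0.910000
L_2(0.6) = (0.6 - (-2))/(2 - (-2)) × (0.6 - 0)/(2 - 0) = 0.195000

P(0.6) = (-7)×L_0(0.6) + 12×L_1(0.6) + (-10)×L_2(0.6)
P(0.6) = 9.705000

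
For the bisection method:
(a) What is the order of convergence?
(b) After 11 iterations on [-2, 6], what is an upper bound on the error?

(a) Bisection has linear (order 1) convergence; the error is halved each step.

(b) Error bound = (b-a)/2^n = (6 - (-2))/2^{11}
    = 8/2^{11}

(a) 1 (linear); (b) error ≤ 3.91e-03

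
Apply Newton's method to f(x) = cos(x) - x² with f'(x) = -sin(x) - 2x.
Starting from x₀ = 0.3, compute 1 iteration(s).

f(x) = cos(x) - x²
f'(x) = -sin(x) - 2x
x₀ = 0.3

Newton-Raphson formula: x_{n+1} = x_n - f(x_n)/f'(x_n)

Iteration 1:
  f(0.300000) = 0.865336
  f'(0.300000) = -0.895520
  x_1 = 0.300000 - 0.865336/(-0.895520) = 1.266295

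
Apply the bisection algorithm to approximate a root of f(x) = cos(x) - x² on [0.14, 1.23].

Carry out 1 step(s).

f(x) = cos(x) - x²
Initial interval: [0.14, 1.23]

Iteration 1:
  c_1 = (0.140000 + 1.230000)/2 = 0.685000
  f(c_1) = f(0.685000) = 0.305194
  f(a) × f(c) ≥ 0, new interval: [0.685000, 1.230000]

After 1 iteration(s), the approximation is c_1 = 0.685000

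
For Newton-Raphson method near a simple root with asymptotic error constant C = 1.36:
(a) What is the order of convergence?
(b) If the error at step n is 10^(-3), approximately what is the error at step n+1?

(a) Newton-Raphson has quadratic (order 2) convergence near simple roots.
    This means |e_{n+1}| ≈ C|e_n|².

(b) With |e_n| = 10^(-3) and C = 1.36:
    |e_{n+1}| ≈ 1.36 × (10^(-3))² = 1.36 × 10^(-6)

(a) 2 (quadratic); (b) |e_{n+1}| ≈ 1.360e-06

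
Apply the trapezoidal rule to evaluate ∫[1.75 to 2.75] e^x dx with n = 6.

f(x) = e^x
a = 1.75, b = 2.75, n = 6
h = (b - a)/n = 0.166667

Trapezoidal rule: (h/2)[f(x₀) + 2f(x₁) + 2f(x₂) + ... + f(xₙ)]

x_0 = 1.7500, f(x_0) = 5.754603, coefficient = 1
x_1 = 1.9167, f(x_1) = 6.798260, coefficient = 2
x_2 = 2.0833, f(x_2) = 8.031195, coefficient = 2
x_3 = 2.2500, f(x_3) = 9.487736, coefficient = 2
x_4 = 2.4167, f(x_4) = 11.208436, coefficient = 2
x_5 = 2.5833, f(x_5) = 13.241202, coefficient = 2
x_6 = 2.7500, f(x_6) = 15.642632, coefficient = 1

I ≈ (0.166667/2) × 118.930891 = 9.910908
Exact value: 9.888029
Error: 0.022878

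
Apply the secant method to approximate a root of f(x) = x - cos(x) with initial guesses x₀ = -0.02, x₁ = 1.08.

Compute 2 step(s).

f(x) = x - cos(x)
x₀ = -0.02, x₁ = 1.08

Secant formula: x_{n+1} = x_n - f(x_n)(x_n - x_{n-1})/(f(x_n) - f(x_{n-1}))

Iteration 1:
  f(-0.020000) = -1.019800
  f(1.080000) = 0.608672
  x_2 = 1.080000 - 0.608672×(1.080000 - (-0.020000))/(0.608672 - (-1.019800))
       = 0.668854
Iteration 2:
  f(1.080000) = 0.608672
  f(0.668854) = -0.115678
  x_3 = 0.668854 - (-0.115678)×(0.668854 - 1.080000)/(-0.115678 - 0.608672)
       = 0.734514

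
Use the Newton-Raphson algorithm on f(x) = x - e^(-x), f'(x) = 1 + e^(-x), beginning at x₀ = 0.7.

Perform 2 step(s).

f(x) = x - e^(-x)
f'(x) = 1 + e^(-x)
x₀ = 0.7

Newton-Raphson formula: x_{n+1} = x_n - f(x_n)/f'(x_n)

Iteration 1:
  f(0.700000) = 0.203415
  f'(0.700000) = 1.496585
  x_1 = 0.700000 - 0.203415/1.496585 = 0.564081
Iteration 2:
  f(0.564081) = -0.004802
  f'(0.564081) = 1.568883
  x_2 = 0.564081 - (-0.004802)/1.568883 = 0.567142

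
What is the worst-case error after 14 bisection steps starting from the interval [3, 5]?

Bisection error bound: |error| ≤ (b-a)/2^n
|error| ≤ (5 - 3)/2^14 = 2/2^14
|error| ≤ 0.0001220703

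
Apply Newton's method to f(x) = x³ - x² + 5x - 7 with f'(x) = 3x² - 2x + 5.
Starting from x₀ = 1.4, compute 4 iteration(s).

f(x) = x³ - x² + 5x - 7
f'(x) = 3x² - 2x + 5
x₀ = 1.4

Newton-Raphson formula: x_{n+1} = x_n - f(x_n)/f'(x_n)

Iteration 1:
  f(1.400000) = 0.784000
  f'(1.400000) = 8.080000
  x_1 = 1.400000 - 0.784000/8.080000 = 1.302970
Iteration 2:
  f(1.302970) = 0.029214
  f'(1.302970) = 7.487254
  x_2 = 1.302970 - 0.029214/7.487254 = 1.299069
Iteration 3:
  f(1.299069) = 0.000044
  f'(1.299069) = 7.464600
  x_3 = 1.299069 - 0.000044/7.464600 = 1.299063
Iteration 4:
  f(1.299063) = 0.000000
  f'(1.299063) = 7.464566
  x_4 = 1.299063 - 0.000000/7.464566 = 1.299063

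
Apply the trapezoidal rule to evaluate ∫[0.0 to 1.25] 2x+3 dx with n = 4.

f(x) = 2x+3
a = 0.0, b = 1.25, n = 4
h = (b - a)/n = 0.312500

Trapezoidal rule: (h/2)[f(x₀) + 2f(x₁) + 2f(x₂) + ... + f(xₙ)]

x_0 = 0.0000, f(x_0) = 3.000000, coefficient = 1
x_1 = 0.3125, f(x_1) = 3.625000, coefficient = 2
x_2 = 0.6250, f(x_2) = 4.250000, coefficient = 2
x_3 = 0.9375, f(x_3) = 4.875000, coefficient = 2
x_4 = 1.2500, f(x_4) = 5.500000, coefficient = 1

I ≈ (0.312500/2) × 34.000000 = 5.312500
Exact value: 5.312500
Error: 0.000000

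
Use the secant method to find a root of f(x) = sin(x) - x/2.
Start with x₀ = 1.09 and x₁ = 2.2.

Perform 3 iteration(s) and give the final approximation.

f(x) = sin(x) - x/2
x₀ = 1.09, x₁ = 2.2

Secant formula: x_{n+1} = x_n - f(x_n)(x_n - x_{n-1})/(f(x_n) - f(x_{n-1}))

Iteration 1:
  f(1.090000) = 0.341627
  f(2.200000) = -0.291504
  x_2 = 2.200000 - (-0.291504)×(2.200000 - 1.090000)/(-0.291504 - 0.341627)
       = 1.688938
Iteration 2:
  f(2.200000) = -0.291504
  f(1.688938) = 0.148560
  x_3 = 1.688938 - 0.148560×(1.688938 - 2.200000)/(0.148560 - (-0.291504))
       = 1.861466
Iteration 3:
  f(1.688938) = 0.148560
  f(1.861466) = 0.027319
  x_4 = 1.861466 - 0.027319×(1.861466 - 1.688938)/(0.027319 - 0.148560)
       = 1.900342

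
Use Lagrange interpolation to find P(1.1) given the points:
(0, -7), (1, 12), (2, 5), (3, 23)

Lagrange interpolation formula:
P(x) = Σ yᵢ × Lᵢ(x)
where Lᵢ(x) = Π_{j≠i} (x - xⱼ)/(xᵢ - xⱼ)

L_0(1.1) = (1.1 - 1)/(0 - 1) × (1.1 - 2)/(0 - 2) × (1.1 - 3)/(0 - 3) = -0.028500
L_1(1.1) = (1.1 - 0)/(1 - 0) × (1.1 - 2)/(1 - 2) × (1.1 - 3)/(1 - 3) = 0.940500
L_2(1.1) = (1.1 - 0)/(2 - 0) × (1.1 - 1)/(2 - 1) × (1.1 - 3)/(2 - 3) = 0.104500
L_3(1.1) = (1.1 - 0)/(3 - 0) × (1.1 - 1)/(3 - 1) × (1.1 - 2)/(3 - 2) = -0.016500

P(1.1) = (-7)×L_0(1.1) + 12×L_1(1.1) + 5×L_2(1.1) + 23×L_3(1.1)
P(1.1) = 11.628500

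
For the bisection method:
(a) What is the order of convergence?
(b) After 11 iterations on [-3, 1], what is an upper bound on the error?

(a) Bisection has linear (order 1) convergence; the error is halved each step.

(b) Error bound = (b-a)/2^n = (1 - (-3))/2^{11}
    = 4/2^{11}

(a) 1 (linear); (b) error ≤ 1.95e-03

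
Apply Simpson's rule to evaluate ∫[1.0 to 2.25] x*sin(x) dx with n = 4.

f(x) = x*sin(x)
a = 1.0, b = 2.25, n = 4
h = (b - a)/n = 0.312500

Simpson's rule: (h/3)[f(x₀) + 4f(x₁) + 2f(x₂) + ... + f(xₙ)]

x_0 = 1.0000, f(x_0) = 0.841471, coefficient = 1
x_1 = 1.3125, f(x_1) = 1.268960, coefficient = 4
x_2 = 1.6250, f(x_2) = 1.622613, coefficient = 2
x_3 = 1.9375, f(x_3) = 1.808684, coefficient = 4
x_4 = 2.2500, f(x_4) = 1.750665, coefficient = 1

I ≈ (0.312500/3) × 18.147938 = 1.890410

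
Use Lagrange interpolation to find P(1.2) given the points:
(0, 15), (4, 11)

Lagrange interpolation formula:
P(x) = Σ yᵢ × Lᵢ(x)
where Lᵢ(x) = Π_{j≠i} (x - xⱼ)/(xᵢ - xⱼ)

L_0(1.2) = (1.2 - 4)/(0 - 4) = 0.700000
L_1(1.2) = (1.2 - 0)/(4 - 0) = 0.300000

P(1.2) = 15×L_0(1.2) + 11×L_1(1.2)
P(1.2) = 13.800000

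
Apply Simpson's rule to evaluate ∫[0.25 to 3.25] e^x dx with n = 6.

f(x) = e^x
a = 0.25, b = 3.25, n = 6
h = (b - a)/n = 0.500000

Simpson's rule: (h/3)[f(x₀) + 4f(x₁) + 2f(x₂) + ... + f(xₙ)]

x_0 = 0.2500, f(x_0) = 1.284025, coefficient = 1
x_1 = 0.7500, f(x_1) = 2.117000, coefficient = 4
x_2 = 1.2500, f(x_2) = 3.490343, coefficient = 2
x_3 = 1.7500, f(x_3) = 5.754603, coefficient = 4
x_4 = 2.2500, f(x_4) = 9.487736, coefficient = 2
x_5 = 2.7500, f(x_5) = 15.642632, coefficient = 4
x_6 = 3.2500, f(x_6) = 25.790340, coefficient = 1

I ≈ (0.500000/3) × 147.087461 = 24.514577
Exact value: 24.506315
Error: 0.008262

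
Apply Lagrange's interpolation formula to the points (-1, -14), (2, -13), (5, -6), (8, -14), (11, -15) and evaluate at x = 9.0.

Lagrange interpolation formula:
P(x) = Σ yᵢ × Lᵢ(x)
where Lᵢ(x) = Π_{j≠i} (x - xⱼ)/(xᵢ - xⱼ)

L_0(9.0) = (9.0 - 2)/(-1 - 2) × (9.0 - 5)/(-1 - 5) × (9.0 - 8)/(-1 - 8) × (9.0 - 11)/(-1 - 11) = -0.028807
L_1(9.0) = (9.0 - (-1))/(2 - (-1)) × (9.0 - 5)/(2 - 5) × (9.0 - 8)/(2 - 8) × (9.0 - 11)/(2 - 11) = 0.164609
L_2(9.0) = (9.0 - (-1))/(5 - (-1)) × (9.0 - 2)/(5 - 2) × (9.0 - 8)/(5 - 8) × (9.0 - 11)/(5 - 11) = -0.432099
L_3(9.0) = (9.0 - (-1))/(8 - (-1)) × (9.0 - 2)/(8 - 2) × (9.0 - 5)/(8 - 5) × (9.0 - 11)/(8 - 11) = 1.152263
L_4(9.0) = (9.0 - (-1))/(11 - (-1)) × (9.0 - 2)/(11 - 2) × (9.0 - 5)/(11 - 5) × (9.0 - 8)/(11 - 8) = 0.144033

P(9.0) = (-14)×L_0(9.0) + (-13)×L_1(9.0) + (-6)×L_2(9.0) + (-14)×L_3(9.0) + (-15)×L_4(9.0)
P(9.0) = -17.436214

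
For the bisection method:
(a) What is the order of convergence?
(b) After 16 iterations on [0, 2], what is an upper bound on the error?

(a) Bisection has linear (order 1) convergence; the error is halved each step.

(b) Error bound = (b-a)/2^n = (2 - 0)/2^{16}
    = 2/2^{16}

(a) 1 (linear); (b) error ≤ 3.05e-05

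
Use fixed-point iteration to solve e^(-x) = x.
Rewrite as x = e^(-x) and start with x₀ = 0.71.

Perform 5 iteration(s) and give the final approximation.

Equation: e^(-x) = x
Fixed-point form: x = e^(-x)
x₀ = 0.71

x_1 = g(0.710000) = 0.491644
x_2 = g(0.491644) = 0.611620
x_3 = g(0.611620) = 0.542471
x_4 = g(0.542471) = 0.581310
x_5 = g(0.581310) = 0.559165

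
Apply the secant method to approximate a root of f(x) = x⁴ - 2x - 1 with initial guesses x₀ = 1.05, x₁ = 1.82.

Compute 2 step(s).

f(x) = x⁴ - 2x - 1
x₀ = 1.05, x₁ = 1.82

Secant formula: x_{n+1} = x_n - f(x_n)(x_n - x_{n-1})/(f(x_n) - f(x_{n-1}))

Iteration 1:
  f(1.050000) = -1.884494
  f(1.820000) = 6.331994
  x_2 = 1.820000 - 6.331994×(1.820000 - 1.050000)/(6.331994 - (-1.884494))
       = 1.226603
Iteration 2:
  f(1.820000) = 6.331994
  f(1.226603) = -1.189518
  x_3 = 1.226603 - (-1.189518)×(1.226603 - 1.820000)/(-1.189518 - 6.331994)
       = 1.320448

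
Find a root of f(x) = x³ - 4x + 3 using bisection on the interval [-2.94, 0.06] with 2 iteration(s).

f(x) = x³ - 4x + 3
Initial interval: [-2.94, 0.06]

Iteration 1:
  c_1 = (-2.940000 + 0.060000)/2 = -1.440000
  f(c_1) = f(-1.440000) = 5.774016
  f(a) × f(c) < 0, new interval: [-2.940000, -1.440000]
Iteration 2:
  c_2 = (-2.940000 + (-1.440000))/2 = -2.190000
  f(c_2) = f(-2.190000) = 1.256541
  f(a) × f(c) < 0, new interval: [-2.940000, -2.190000]

After 2 iteration(s), the approximation is c_2 = -2.190000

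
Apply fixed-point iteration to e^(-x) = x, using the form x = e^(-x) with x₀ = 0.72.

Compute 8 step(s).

Equation: e^(-x) = x
Fixed-point form: x = e^(-x)
x₀ = 0.72

x_1 = g(0.720000) = 0.486752
x_2 = g(0.486752) = 0.614619
x_3 = g(0.614619) = 0.540847
x_4 = g(0.540847) = 0.582255
x_5 = g(0.582255) = 0.558637
x_6 = g(0.558637) = 0.571988
x_7 = g(0.571988) = 0.564402
x_8 = g(0.564402) = 0.568700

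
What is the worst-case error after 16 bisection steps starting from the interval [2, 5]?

Bisection error bound: |error| ≤ (b-a)/2^n
|error| ≤ (5 - 2)/2^16 = 3/2^16
|error| ≤ 0.0000457764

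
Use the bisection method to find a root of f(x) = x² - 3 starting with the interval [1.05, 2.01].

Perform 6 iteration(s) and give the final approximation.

f(x) = x² - 3
Initial interval: [1.05, 2.01]

Iteration 1:
  c_1 = (1.050000 + 2.010000)/2 = 1.530000
  f(c_1) = f(1.530000) = -0.659100
  f(a) × f(c) ≥ 0, new interval: [1.530000, 2.010000]
Iteration 2:
  c_2 = (1.530000 + 2.010000)/2 = 1.770000
  f(c_2) = f(1.770000) = 0.132900
  f(a) × f(c) < 0, new interval: [1.530000, 1.770000]
Iteration 3:
  c_3 = (1.530000 + 1.770000)/2 = 1.650000
  f(c_3) = f(1.650000) = -0.277500
  f(a) × f(c) ≥ 0, new interval: [1.650000, 1.770000]
Iteration 4:
  c_4 = (1.650000 + 1.770000)/2 = 1.710000
  f(c_4) = f(1.710000) = -0.075900
  f(a) × f(c) ≥ 0, new interval: [1.710000, 1.770000]
Iteration 5:
  c_5 = (1.710000 + 1.770000)/2 = 1.740000
  f(c_5) = f(1.740000) = 0.027600
  f(a) × f(c) < 0, new interval: [1.710000, 1.740000]
Iteration 6:
  c_6 = (1.710000 + 1.740000)/2 = 1.725000
  f(c_6) = f(1.725000) = -0.024375
  f(a) × f(c) ≥ 0, new interval: [1.725000, 1.740000]

After 6 iteration(s), the approximation is c_6 = 1.725000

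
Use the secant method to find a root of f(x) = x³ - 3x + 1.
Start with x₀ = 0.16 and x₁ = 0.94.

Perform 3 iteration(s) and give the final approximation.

f(x) = x³ - 3x + 1
x₀ = 0.16, x₁ = 0.94

Secant formula: x_{n+1} = x_n - f(x_n)(x_n - x_{n-1})/(f(x_n) - f(x_{n-1}))

Iteration 1:
  f(0.160000) = 0.524096
  f(0.940000) = -0.989416
  x_2 = 0.940000 - (-0.989416)×(0.940000 - 0.160000)/(-0.989416 - 0.524096)
       = 0.430097
Iteration 2:
  f(0.940000) = -0.989416
  f(0.430097) = -0.210730
  x_3 = 0.430097 - (-0.210730)×(0.430097 - 0.940000)/(-0.210730 - (-0.989416))
       = 0.292106
Iteration 3:
  f(0.430097) = -0.210730
  f(0.292106) = 0.148607
  x_4 = 0.292106 - 0.148607×(0.292106 - 0.430097)/(0.148607 - (-0.210730))
       = 0.349173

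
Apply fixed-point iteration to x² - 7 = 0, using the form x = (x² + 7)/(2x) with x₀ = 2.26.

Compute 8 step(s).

Equation: x² - 7 = 0
Fixed-point form: x = (x² + 7)/(2x)
x₀ = 2.26

x_1 = g(2.260000) = 2.678673
x_2 = g(2.678673) = 2.645954
x_3 = g(2.645954) = 2.645751
x_4 = g(2.645751) = 2.645751
x_5 = g(2.645751) = 2.645751
x_6 = g(2.645751) = 2.645751
x_7 = g(2.645751) = 2.645751
x_8 = g(2.645751) = 2.645751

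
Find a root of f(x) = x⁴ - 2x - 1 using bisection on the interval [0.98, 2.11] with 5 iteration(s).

f(x) = x⁴ - 2x - 1
Initial interval: [0.98, 2.11]

Iteration 1:
  c_1 = (0.980000 + 2.110000)/2 = 1.545000
  f(c_1) = f(1.545000) = 1.607888
  f(a) × f(c) < 0, new interval: [0.980000, 1.545000]
Iteration 2:
  c_2 = (0.980000 + 1.545000)/2 = 1.262500
  f(c_2) = f(1.262500) = -0.984463
  f(a) × f(c) ≥ 0, new interval: [1.262500, 1.545000]
Iteration 3:
  c_3 = (1.262500 + 1.545000)/2 = 1.403750
  f(c_3) = f(1.403750) = 0.075426
  f(a) × f(c) < 0, new interval: [1.262500, 1.403750]
Iteration 4:
  c_4 = (1.262500 + 1.403750)/2 = 1.333125
  f(c_4) = f(1.333125) = -0.507731
  f(a) × f(c) ≥ 0, new interval: [1.333125, 1.403750]
Iteration 5:
  c_5 = (1.333125 + 1.403750)/2 = 1.368437
  f(c_5) = f(1.368437) = -0.230165
  f(a) × f(c) ≥ 0, new interval: [1.368437, 1.403750]

After 5 iteration(s), the approximation is c_5 = 1.368437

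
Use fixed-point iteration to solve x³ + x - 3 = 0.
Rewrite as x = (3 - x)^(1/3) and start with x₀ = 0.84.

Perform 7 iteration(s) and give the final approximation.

Equation: x³ + x - 3 = 0
Fixed-point form: x = (3 - x)^(1/3)
x₀ = 0.84

x_1 = g(0.840000) = 1.292661
x_2 = g(1.292661) = 1.195198
x_3 = g(1.195198) = 1.217521
x_4 = g(1.217521) = 1.212481
x_5 = g(1.212481) = 1.213622
x_6 = g(1.213622) = 1.213364
x_7 = g(1.213364) = 1.213422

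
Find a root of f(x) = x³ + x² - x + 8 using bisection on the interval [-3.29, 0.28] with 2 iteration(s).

f(x) = x³ + x² - x + 8
Initial interval: [-3.29, 0.28]

Iteration 1:
  c_1 = (-3.290000 + 0.280000)/2 = -1.505000
  f(c_1) = f(-1.505000) = 8.361162
  f(a) × f(c) < 0, new interval: [-3.290000, -1.505000]
Iteration 2:
  c_2 = (-3.290000 + (-1.505000))/2 = -2.397500
  f(c_2) = f(-2.397500) = 2.364661
  f(a) × f(c) < 0, new interval: [-3.290000, -2.397500]

After 2 iteration(s), the approximation is c_2 = -2.397500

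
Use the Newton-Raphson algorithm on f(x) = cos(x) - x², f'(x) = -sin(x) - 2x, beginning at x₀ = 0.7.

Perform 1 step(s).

f(x) = cos(x) - x²
f'(x) = -sin(x) - 2x
x₀ = 0.7

Newton-Raphson formula: x_{n+1} = x_n - f(x_n)/f'(x_n)

Iteration 1:
  f(0.700000) = 0.274842
  f'(0.700000) = -2.044218
  x_1 = 0.700000 - 0.274842/(-2.044218) = 0.834449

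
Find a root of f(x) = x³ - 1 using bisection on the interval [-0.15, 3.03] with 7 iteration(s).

f(x) = x³ - 1
Initial interval: [-0.15, 3.03]

Iteration 1:
  c_1 = (-0.150000 + 3.030000)/2 = 1.440000
  f(c_1) = f(1.440000) = 1.985984
  f(a) × f(c) < 0, new interval: [-0.150000, 1.440000]
Iteration 2:
  c_2 = (-0.150000 + 1.440000)/2 = 0.645000
  f(c_2) = f(0.645000) = -0.731664
  f(a) × f(c) ≥ 0, new interval: [0.645000, 1.440000]
Iteration 3:
  c_3 = (0.645000 + 1.440000)/2 = 1.042500
  f(c_3) = f(1.042500) = 0.132996
  f(a) × f(c) < 0, new interval: [0.645000, 1.042500]
Iteration 4:
  c_4 = (0.645000 + 1.042500)/2 = 0.843750
  f(c_4) = f(0.843750) = -0.399323
  f(a) × f(c) ≥ 0, new interval: [0.843750, 1.042500]
Iteration 5:
  c_5 = (0.843750 + 1.042500)/2 = 0.943125
  f(c_5) = f(0.943125) = -0.161105
  f(a) × f(c) ≥ 0, new interval: [0.943125, 1.042500]
Iteration 6:
  c_6 = (0.943125 + 1.042500)/2 = 0.992812
  f(c_6) = f(0.992812) = -0.021408
  f(a) × f(c) ≥ 0, new interval: [0.992812, 1.042500]
Iteration 7:
  c_7 = (0.992812 + 1.042500)/2 = 1.017656
  f(c_7) = f(1.017656) = 0.053909
  f(a) × f(c) < 0, new interval: [0.992812, 1.017656]

After 7 iteration(s), the approximation is c_7 = 1.017656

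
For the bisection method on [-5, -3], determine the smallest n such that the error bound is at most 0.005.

We need (b-a)/2^n ≤ 0.005
(-3 - (-5))/2^n ≤ 0.005
2/2^n ≤ 0.005
2^n ≥ 400
n ≥ log₂(400) = 8.64
n ≥ 9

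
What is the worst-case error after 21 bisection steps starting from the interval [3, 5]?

Bisection error bound: |error| ≤ (b-a)/2^n
|error| ≤ (5 - 3)/2^21 = 2/2^21
|error| ≤ 0.0000009537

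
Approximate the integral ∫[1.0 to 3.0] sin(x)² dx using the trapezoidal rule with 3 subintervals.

f(x) = sin(x)²
a = 1.0, b = 3.0, n = 3
h = (b - a)/n = 0.666667

Trapezoidal rule: (h/2)[f(x₀) + 2f(x₁) + 2f(x₂) + ... + f(xₙ)]

x_0 = 1.0000, f(x_0) = 0.708073, coefficient = 1
x_1 = 1.6667, f(x_1) = 0.990837, coefficient = 2
x_2 = 2.3333, f(x_2) = 0.522853, coefficient = 2
x_3 = 3.0000, f(x_3) = 0.019915, coefficient = 1

I ≈ (0.666667/2) × 3.755369 = 1.251790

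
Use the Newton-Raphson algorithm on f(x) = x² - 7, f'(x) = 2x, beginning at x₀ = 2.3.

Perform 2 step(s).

f(x) = x² - 7
f'(x) = 2x
x₀ = 2.3

Newton-Raphson formula: x_{n+1} = x_n - f(x_n)/f'(x_n)

Iteration 1:
  f(2.300000) = -1.710000
  f'(2.300000) = 4.600000
  x_1 = 2.300000 - (-1.710000)/4.600000 = 2.671739
Iteration 2:
  f(2.671739) = 0.138190
  f'(2.671739) = 5.343478
  x_2 = 2.671739 - 0.138190/5.343478 = 2.645878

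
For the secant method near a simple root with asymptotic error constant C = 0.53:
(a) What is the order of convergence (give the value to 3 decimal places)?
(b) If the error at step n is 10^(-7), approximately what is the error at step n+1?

(a) Secant method has superlinear convergence with order φ = (1+√5)/2 ≈ 1.618.
    This means |e_{n+1}| ≈ C|e_n|^1.618.

(b) With |e_n| = 10^(-7) and C = 0.53:
    |e_{n+1}| ≈ 0.53 × (10^(-7))^1.618 = 0.53 × 10^(-11.33)

(a) ≈ 1.618 (golden ratio); (b) |e_{n+1}| ≈ 2.501e-12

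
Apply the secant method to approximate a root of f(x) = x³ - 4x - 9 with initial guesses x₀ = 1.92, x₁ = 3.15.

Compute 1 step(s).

f(x) = x³ - 4x - 9
x₀ = 1.92, x₁ = 3.15

Secant formula: x_{n+1} = x_n - f(x_n)(x_n - x_{n-1})/(f(x_n) - f(x_{n-1}))

Iteration 1:
  f(1.920000) = -9.602112
  f(3.150000) = 9.655875
  x_2 = 3.150000 - 9.655875×(3.150000 - 1.920000)/(9.655875 - (-9.602112))
       = 2.533283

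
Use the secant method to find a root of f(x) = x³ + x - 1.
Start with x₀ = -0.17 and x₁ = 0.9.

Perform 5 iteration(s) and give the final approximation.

f(x) = x³ + x - 1
x₀ = -0.17, x₁ = 0.9

Secant formula: x_{n+1} = x_n - f(x_n)(x_n - x_{n-1})/(f(x_n) - f(x_{n-1}))

Iteration 1:
  f(-0.170000) = -1.174913
  f(0.900000) = 0.629000
  x_2 = 0.900000 - 0.629000×(0.900000 - (-0.170000))/(0.629000 - (-1.174913))
       = 0.526906
Iteration 2:
  f(0.900000) = 0.629000
  f(0.526906) = -0.326810
  x_3 = 0.526906 - (-0.326810)×(0.526906 - 0.900000)/(-0.326810 - 0.629000)
       = 0.654474
Iteration 3:
  f(0.526906) = -0.326810
  f(0.654474) = -0.065192
  x_4 = 0.654474 - (-0.065192)×(0.654474 - 0.526906)/(-0.065192 - (-0.326810))
       = 0.686262
Iteration 4:
  f(0.654474) = -0.065192
  f(0.686262) = 0.009461
  x_5 = 0.686262 - 0.009461×(0.686262 - 0.654474)/(0.009461 - (-0.065192))
       = 0.682233
Iteration 5:
  f(0.686262) = 0.009461
  f(0.682233) = -0.000226
  x_6 = 0.682233 - (-0.000226)×(0.682233 - 0.686262)/(-0.000226 - 0.009461)
       = 0.682327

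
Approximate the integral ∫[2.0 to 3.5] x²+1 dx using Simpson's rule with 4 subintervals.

f(x) = x²+1
a = 2.0, b = 3.5, n = 4
h = (b - a)/n = 0.375000

Simpson's rule: (h/3)[f(x₀) + 4f(x₁) + 2f(x₂) + ... + f(xₙ)]

x_0 = 2.0000, f(x_0) = 5.000000, coefficient = 1
x_1 = 2.3750, f(x_1) = 6.640625, coefficient = 4
x_2 = 2.7500, f(x_2) = 8.562500, coefficient = 2
x_3 = 3.1250, f(x_3) = 10.765625, coefficient = 4
x_4 = 3.5000, f(x_4) = 13.250000, coefficient = 1

I ≈ (0.375000/3) × 105.000000 = 13.125000
Exact value: 13.125000
Error: 0.000000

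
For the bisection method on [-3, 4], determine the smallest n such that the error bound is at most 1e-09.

We need (b-a)/2^n ≤ 1e-09
(4 - (-3))/2^n ≤ 1e-09
7/2^n ≤ 1e-09
2^n ≥ 7000000000
n ≥ log₂(7000000000) = 32.70
n ≥ 33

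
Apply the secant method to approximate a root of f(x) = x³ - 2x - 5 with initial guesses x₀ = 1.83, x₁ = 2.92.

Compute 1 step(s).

f(x) = x³ - 2x - 5
x₀ = 1.83, x₁ = 2.92

Secant formula: x_{n+1} = x_n - f(x_n)(x_n - x_{n-1})/(f(x_n) - f(x_{n-1}))

Iteration 1:
  f(1.830000) = -2.531513
  f(2.920000) = 14.057088
  x_2 = 2.920000 - 14.057088×(2.920000 - 1.830000)/(14.057088 - (-2.531513))
       = 1.996340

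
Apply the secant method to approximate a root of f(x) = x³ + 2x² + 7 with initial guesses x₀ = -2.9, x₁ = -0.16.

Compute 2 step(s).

f(x) = x³ + 2x² + 7
x₀ = -2.9, x₁ = -0.16

Secant formula: x_{n+1} = x_n - f(x_n)(x_n - x_{n-1})/(f(x_n) - f(x_{n-1}))

Iteration 1:
  f(-2.900000) = -0.569000
  f(-0.160000) = 7.047104
  x_2 = -0.160000 - 7.047104×(-0.160000 - (-2.900000))/(7.047104 - (-0.569000))
       = -2.695294
Iteration 2:
  f(-0.160000) = 7.047104
  f(-2.695294) = 1.948957
  x_3 = -2.695294 - 1.948957×(-2.695294 - (-0.160000))/(1.948957 - 7.047104)
       = -3.664505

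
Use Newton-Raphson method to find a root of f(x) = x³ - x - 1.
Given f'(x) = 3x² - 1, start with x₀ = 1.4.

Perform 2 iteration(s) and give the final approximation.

f(x) = x³ - x - 1
f'(x) = 3x² - 1
x₀ = 1.4

Newton-Raphson formula: x_{n+1} = x_n - f(x_n)/f'(x_n)

Iteration 1:
  f(1.400000) = 0.344000
  f'(1.400000) = 4.880000
  x_1 = 1.400000 - 0.344000/4.880000 = 1.329508
Iteration 2:
  f(1.329508) = 0.020520
  f'(1.329508) = 4.302776
  x_2 = 1.329508 - 0.020520/4.302776 = 1.324739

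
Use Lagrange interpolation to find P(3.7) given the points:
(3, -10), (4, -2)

Lagrange interpolation formula:
P(x) = Σ yᵢ × Lᵢ(x)
where Lᵢ(x) = Π_{j≠i} (x - xⱼ)/(xᵢ - xⱼ)

L_0(3.7) = (3.7 - 4)/(3 - 4) = 0.300000
L_1(3.7) = (3.7 - 3)/(4 - 3) = 0.700000

P(3.7) = (-10)×L_0(3.7) + (-2)×L_1(3.7)
P(3.7) = -4.400000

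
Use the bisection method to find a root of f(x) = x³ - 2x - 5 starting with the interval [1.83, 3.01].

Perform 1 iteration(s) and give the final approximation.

f(x) = x³ - 2x - 5
Initial interval: [1.83, 3.01]

Iteration 1:
  c_1 = (1.830000 + 3.010000)/2 = 2.420000
  f(c_1) = f(2.420000) = 4.332488
  f(a) × f(c) < 0, new interval: [1.830000, 2.420000]

After 1 iteration(s), the approximation is c_1 = 2.420000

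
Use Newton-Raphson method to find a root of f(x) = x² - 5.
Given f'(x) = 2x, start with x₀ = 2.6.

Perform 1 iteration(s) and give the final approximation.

f(x) = x² - 5
f'(x) = 2x
x₀ = 2.6

Newton-Raphson formula: x_{n+1} = x_n - f(x_n)/f'(x_n)

Iteration 1:
  f(2.600000) = 1.760000
  f'(2.600000) = 5.200000
  x_1 = 2.600000 - 1.760000/5.200000 = 2.261538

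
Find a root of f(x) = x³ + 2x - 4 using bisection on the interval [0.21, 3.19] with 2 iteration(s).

f(x) = x³ + 2x - 4
Initial interval: [0.21, 3.19]

Iteration 1:
  c_1 = (0.210000 + 3.190000)/2 = 1.700000
  f(c_1) = f(1.700000) = 4.313000
  f(a) × f(c) < 0, new interval: [0.210000, 1.700000]
Iteration 2:
  c_2 = (0.210000 + 1.700000)/2 = 0.955000
  f(c_2) = f(0.955000) = -1.219016
  f(a) × f(c) ≥ 0, new interval: [0.955000, 1.700000]

After 2 iteration(s), the approximation is c_2 = 0.955000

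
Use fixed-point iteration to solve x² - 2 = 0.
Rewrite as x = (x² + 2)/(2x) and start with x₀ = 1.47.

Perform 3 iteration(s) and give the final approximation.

Equation: x² - 2 = 0
Fixed-point form: x = (x² + 2)/(2x)
x₀ = 1.47

x_1 = g(1.470000) = 1.415272
x_2 = g(1.415272) = 1.414214
x_3 = g(1.414214) = 1.414214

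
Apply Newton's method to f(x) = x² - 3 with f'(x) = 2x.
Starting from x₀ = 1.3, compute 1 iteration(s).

f(x) = x² - 3
f'(x) = 2x
x₀ = 1.3

Newton-Raphson formula: x_{n+1} = x_n - f(x_n)/f'(x_n)

Iteration 1:
  f(1.300000) = -1.310000
  f'(1.300000) = 2.600000
  x_1 = 1.300000 - (-1.310000)/2.600000 = 1.803846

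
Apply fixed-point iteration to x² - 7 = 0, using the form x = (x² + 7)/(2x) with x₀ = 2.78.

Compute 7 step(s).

Equation: x² - 7 = 0
Fixed-point form: x = (x² + 7)/(2x)
x₀ = 2.78

x_1 = g(2.780000) = 2.648993
x_2 = g(2.648993) = 2.645753
x_3 = g(2.645753) = 2.645751
x_4 = g(2.645751) = 2.645751
x_5 = g(2.645751) = 2.645751
x_6 = g(2.645751) = 2.645751
x_7 = g(2.645751) = 2.645751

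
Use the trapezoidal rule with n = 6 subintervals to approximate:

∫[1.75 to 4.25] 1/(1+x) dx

f(x) = 1/(1+x)
a = 1.75, b = 4.25, n = 6
h = (b - a)/n = 0.416667

Trapezoidal rule: (h/2)[f(x₀) + 2f(x₁) + 2f(x₂) + ... + f(xₙ)]

x_0 = 1.7500, f(x_0) = 0.363636, coefficient = 1
x_1 = 2.1667, f(x_1) = 0.315789, coefficient = 2
x_2 = 2.5833, f(x_2) = 0.279070, coefficient = 2
x_3 = 3.0000, f(x_3) = 0.250000, coefficient = 2
x_4 = 3.4167, f(x_4) = 0.226415, coefficient = 2
x_5 = 3.8333, f(x_5) = 0.206897, coefficient = 2
x_6 = 4.2500, f(x_6) = 0.190476, coefficient = 1

I ≈ (0.416667/2) × 3.110454 = 0.648011
Exact value: 0.646627
Error: 0.001384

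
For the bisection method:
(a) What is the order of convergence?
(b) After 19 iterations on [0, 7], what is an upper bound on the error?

(a) Bisection has linear (order 1) convergence; the error is halved each step.

(b) Error bound = (b-a)/2^n = (7 - 0)/2^{19}
    = 7/2^{19}

(a) 1 (linear); (b) error ≤ 1.34e-05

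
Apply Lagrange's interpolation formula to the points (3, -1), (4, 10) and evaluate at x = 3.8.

Lagrange interpolation formula:
P(x) = Σ yᵢ × Lᵢ(x)
where Lᵢ(x) = Π_{j≠i} (x - xⱼ)/(xᵢ - xⱼ)

L_0(3.8) = (3.8 - 4)/(3 - 4) = 0.200000
L_1(3.8) = (3.8 - 3)/(4 - 3) = 0.800000

P(3.8) = (-1)×L_0(3.8) + 10×L_1(3.8)
P(3.8) = 7.800000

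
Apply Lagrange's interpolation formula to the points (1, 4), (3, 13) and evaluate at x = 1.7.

Lagrange interpolation formula:
P(x) = Σ yᵢ × Lᵢ(x)
where Lᵢ(x) = Π_{j≠i} (x - xⱼ)/(xᵢ - xⱼ)

L_0(1.7) = (1.7 - 3)/(1 - 3) = 0.650000
L_1(1.7) = (1.7 - 1)/(3 - 1) = 0.350000

P(1.7) = 4×L_0(1.7) + 13×L_1(1.7)
P(1.7) = 7.150000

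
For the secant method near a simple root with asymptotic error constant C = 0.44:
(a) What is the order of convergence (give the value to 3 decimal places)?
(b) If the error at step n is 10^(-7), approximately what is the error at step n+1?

(a) Secant method has superlinear convergence with order φ = (1+√5)/2 ≈ 1.618.
    This means |e_{n+1}| ≈ C|e_n|^1.618.

(b) With |e_n| = 10^(-7) and C = 0.44:
    |e_{n+1}| ≈ 0.44 × (10^(-7))^1.618 = 0.44 × 10^(-11.33)

(a) ≈ 1.618 (golden ratio); (b) |e_{n+1}| ≈ 2.076e-12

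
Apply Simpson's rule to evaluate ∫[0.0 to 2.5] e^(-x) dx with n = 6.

f(x) = e^(-x)
a = 0.0, b = 2.5, n = 6
h = (b - a)/n = 0.416667

Simpson's rule: (h/3)[f(x₀) + 4f(x₁) + 2f(x₂) + ... + f(xₙ)]

x_0 = 0.0000, f(x_0) = 1.000000, coefficient = 1
x_1 = 0.4167, f(x_1) = 0.659241, coefficient = 4
x_2 = 0.8333, f(x_2) = 0.434598, coefficient = 2
x_3 = 1.2500, f(x_3) = 0.286505, coefficient = 4
x_4 = 1.6667, f(x_4) = 0.188876, coefficient = 2
x_5 = 2.0833, f(x_5) = 0.124514, coefficient = 4
x_6 = 2.5000, f(x_6) = 0.082085, coefficient = 1

I ≈ (0.416667/3) × 6.610072 = 0.918066
Exact value: 0.917915
Error: 0.000151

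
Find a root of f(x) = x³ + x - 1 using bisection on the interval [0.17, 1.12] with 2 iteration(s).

f(x) = x³ + x - 1
Initial interval: [0.17, 1.12]

Iteration 1:
  c_1 = (0.170000 + 1.120000)/2 = 0.645000
  f(c_1) = f(0.645000) = -0.086664
  f(a) × f(c) ≥ 0, new interval: [0.645000, 1.120000]
Iteration 2:
  c_2 = (0.645000 + 1.120000)/2 = 0.882500
  f(c_2) = f(0.882500) = 0.569797
  f(a) × f(c) < 0, new interval: [0.645000, 0.882500]

After 2 iteration(s), the approximation is c_2 = 0.882500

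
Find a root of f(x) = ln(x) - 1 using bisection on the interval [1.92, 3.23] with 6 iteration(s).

f(x) = ln(x) - 1
Initial interval: [1.92, 3.23]

Iteration 1:
  c_1 = (1.920000 + 3.230000)/2 = 2.575000
  f(c_1) = f(2.575000) = -0.054150
  f(a) × f(c) ≥ 0, new interval: [2.575000, 3.230000]
Iteration 2:
  c_2 = (2.575000 + 3.230000)/2 = 2.902500
  f(c_2) = f(2.902500) = 0.065572
  f(a) × f(c) < 0, new interval: [2.575000, 2.902500]
Iteration 3:
  c_3 = (2.575000 + 2.902500)/2 = 2.738750
  f(c_3) = f(2.738750) = 0.007502
  f(a) × f(c) < 0, new interval: [2.575000, 2.738750]
Iteration 4:
  c_4 = (2.575000 + 2.738750)/2 = 2.656875
  f(c_4) = f(2.656875) = -0.022849
  f(a) × f(c) ≥ 0, new interval: [2.656875, 2.738750]
Iteration 5:
  c_5 = (2.656875 + 2.738750)/2 = 2.697813
  f(c_5) = f(2.697813) = -0.007559
  f(a) × f(c) ≥ 0, new interval: [2.697813, 2.738750]
Iteration 6:
  c_6 = (2.697813 + 2.738750)/2 = 2.718281
  f(c_6) = f(2.718281) = 0.000000
  f(a) × f(c) ≥ 0, new interval: [2.718281, 2.738750]

After 6 iteration(s), the approximation is c_6 = 2.718281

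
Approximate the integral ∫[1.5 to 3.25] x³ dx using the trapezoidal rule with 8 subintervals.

f(x) = x³
a = 1.5, b = 3.25, n = 8
h = (b - a)/n = 0.218750

Trapezoidal rule: (h/2)[f(x₀) + 2f(x₁) + 2f(x₂) + ... + f(xₙ)]

x_0 = 1.5000, f(x_0) = 3.375000, coefficient = 1
x_1 = 1.7188, f(x_1) = 5.077362, coefficient = 2
x_2 = 1.9375, f(x_2) = 7.273193, coefficient = 2
x_3 = 2.1562, f(x_3) = 10.025299, coefficient = 2
x_4 = 2.3750, f(x_4) = 13.396484, coefficient = 2
x_5 = 2.5938, f(x_5) = 17.449554, coefficient = 2
x_6 = 2.8125, f(x_6) = 22.247314, coefficient = 2
x_7 = 3.0312, f(x_7) = 27.852570, coefficient = 2
x_8 = 3.2500, f(x_8) = 34.328125, coefficient = 1

I ≈ (0.218750/2) × 244.346680 = 26.725418
Exact value: 26.625977
Error: 0.099442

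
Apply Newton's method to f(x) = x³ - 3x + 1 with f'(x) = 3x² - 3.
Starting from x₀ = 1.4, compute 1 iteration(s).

f(x) = x³ - 3x + 1
f'(x) = 3x² - 3
x₀ = 1.4

Newton-Raphson formula: x_{n+1} = x_n - f(x_n)/f'(x_n)

Iteration 1:
  f(1.400000) = -0.456000
  f'(1.400000) = 2.880000
  x_1 = 1.400000 - (-0.456000)/2.880000 = 1.558333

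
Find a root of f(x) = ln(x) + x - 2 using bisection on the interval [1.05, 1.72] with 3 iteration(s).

f(x) = ln(x) + x - 2
Initial interval: [1.05, 1.72]

Iteration 1:
  c_1 = (1.050000 + 1.720000)/2 = 1.385000
  f(c_1) = f(1.385000) = -0.289300
  f(a) × f(c) ≥ 0, new interval: [1.385000, 1.720000]
Iteration 2:
  c_2 = (1.385000 + 1.720000)/2 = 1.552500
  f(c_2) = f(1.552500) = -0.007633
  f(a) × f(c) ≥ 0, new interval: [1.552500, 1.720000]
Iteration 3:
  c_3 = (1.552500 + 1.720000)/2 = 1.636250
  f(c_3) = f(1.636250) = 0.128657
  f(a) × f(c) < 0, new interval: [1.552500, 1.636250]

After 3 iteration(s), the approximation is c_3 = 1.636250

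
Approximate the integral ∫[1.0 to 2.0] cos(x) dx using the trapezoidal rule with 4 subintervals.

f(x) = cos(x)
a = 1.0, b = 2.0, n = 4
h = (b - a)/n = 0.250000

Trapezoidal rule: (h/2)[f(x₀) + 2f(x₁) + 2f(x₂) + ... + f(xₙ)]

x_0 = 1.0000, f(x_0) = 0.540302, coefficient = 1
x_1 = 1.2500, f(x_1) = 0.315322, coefficient = 2
x_2 = 1.5000, f(x_2) = 0.070737, coefficient = 2
x_3 = 1.7500, f(x_3) = -0.178246, coefficient = 2
x_4 = 2.0000, f(x_4) = -0.416147, coefficient = 1

I ≈ (0.250000/2) × 0.539782 = 0.067473
Exact value: 0.067826
Error: 0.000354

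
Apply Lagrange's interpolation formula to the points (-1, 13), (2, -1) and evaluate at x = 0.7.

Lagrange interpolation formula:
P(x) = Σ yᵢ × Lᵢ(x)
where Lᵢ(x) = Π_{j≠i} (x - xⱼ)/(xᵢ - xⱼ)

L_0(0.7) = (0.7 - 2)/(-1 - 2) = 0.433333
L_1(0.7) = (0.7 - (-1))/(2 - (-1)) = 0.566667

P(0.7) = 13×L_0(0.7) + (-1)×L_1(0.7)
P(0.7) = 5.066667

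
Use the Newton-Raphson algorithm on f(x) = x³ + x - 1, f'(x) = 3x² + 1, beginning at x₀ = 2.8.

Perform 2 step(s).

f(x) = x³ + x - 1
f'(x) = 3x² + 1
x₀ = 2.8

Newton-Raphson formula: x_{n+1} = x_n - f(x_n)/f'(x_n)

Iteration 1:
  f(2.800000) = 23.752000
  f'(2.800000) = 24.520000
  x_1 = 2.800000 - 23.752000/24.520000 = 1.831321
Iteration 2:
  f(1.831321) = 6.973093
  f'(1.831321) = 11.061214
  x_2 = 1.831321 - 6.973093/11.061214 = 1.200912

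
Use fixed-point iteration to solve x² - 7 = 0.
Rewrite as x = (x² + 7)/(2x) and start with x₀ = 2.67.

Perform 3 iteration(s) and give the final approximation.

Equation: x² - 7 = 0
Fixed-point form: x = (x² + 7)/(2x)
x₀ = 2.67

x_1 = g(2.670000) = 2.645861
x_2 = g(2.645861) = 2.645751
x_3 = g(2.645751) = 2.645751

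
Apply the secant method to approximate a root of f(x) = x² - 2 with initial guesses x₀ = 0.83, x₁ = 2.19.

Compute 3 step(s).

f(x) = x² - 2
x₀ = 0.83, x₁ = 2.19

Secant formula: x_{n+1} = x_n - f(x_n)(x_n - x_{n-1})/(f(x_n) - f(x_{n-1}))

Iteration 1:
  f(0.830000) = -1.311100
  f(2.190000) = 2.796100
  x_2 = 2.190000 - 2.796100×(2.190000 - 0.830000)/(2.796100 - (-1.311100))
       = 1.264139
Iteration 2:
  f(2.190000) = 2.796100
  f(1.264139) = -0.401952
  x_3 = 1.264139 - (-0.401952)×(1.264139 - 2.190000)/(-0.401952 - 2.796100)
       = 1.380507
Iteration 3:
  f(1.264139) = -0.401952
  f(1.380507) = -0.094199
  x_4 = 1.380507 - (-0.094199)×(1.380507 - 1.264139)/(-0.094199 - (-0.401952))
       = 1.416126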